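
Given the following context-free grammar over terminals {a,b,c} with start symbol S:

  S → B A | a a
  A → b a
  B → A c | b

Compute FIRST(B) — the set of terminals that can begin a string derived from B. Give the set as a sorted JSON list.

FIRST iteration:
[1]
  A via A→b a: +{b}
  B via B→A c: +{b}
  S via S→B A: +{b}
  S via S→a a: +{a}
  FIRST[S]={a,b}  FIRST[A]={b}  FIRST[B]={b}
[2] done
  FIRST[S]={a,b}  FIRST[A]={b}  FIRST[B]={b}

FIRST(B) = ["b"]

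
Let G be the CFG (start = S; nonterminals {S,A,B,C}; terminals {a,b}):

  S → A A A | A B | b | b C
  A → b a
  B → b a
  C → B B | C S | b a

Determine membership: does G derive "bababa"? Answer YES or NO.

CNF form of G:
  S -> A B | A X2 | T0 C | b
  A -> T0 T1
  B -> T0 T1
  C -> B B | C S | T0 T1
  T0 -> b
  T1 -> a
  X2 -> A A

CYK fill:
  cell(0,0) b: {S,T0}  orig:{S}
  cell(1,1) a: {T1}  orig:{}
  cell(2,2) b: {S,T0}  orig:{S}
  cell(3,3) a: {T1}  orig:{}
  cell(4,4) b: {S,T0}  orig:{S}
  cell(5,5) a: {T1}  orig:{}
  cell(0,1) ba: {A,B,C}
  cell(1,2) ab: ∅
  cell(2,3) ba: {A,B,C}
  cell(3,4) ab: ∅
  cell(4,5) ba: {A,B,C}
  cell(0,2) bab: {C}
  cell(1,3) aba: ∅
  cell(2,4) bab: {C}
  cell(3,5) aba: ∅
  cell(0,3) baba: {C,S,X2}  orig:{C,S}
  cell(1,4) abab: ∅
  cell(2,5) baba: {C,S,X2}  orig:{C,S}
  cell(0,4) babab: {C}
  cell(1,5) ababa: ∅
  cell(0,5) bababa: {C,S}

S ∈ T[0,5] ⇒ YES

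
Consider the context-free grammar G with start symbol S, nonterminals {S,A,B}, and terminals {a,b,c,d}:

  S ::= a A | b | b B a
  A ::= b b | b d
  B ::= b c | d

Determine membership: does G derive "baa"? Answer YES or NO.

CNF form of G:
  S -> T0 X4 | T3 A | b
  A -> T0 T0 | T0 T1
  B -> T0 T2 | d
  T0 -> b
  T1 -> d
  T2 -> c
  T3 -> a
  X4 -> B T3

Fill CYK table bottom-up:
  cell(0,0) b: {S,T0}  orig:{S}
  cell(1,1) a: {T3}  orig:{}
  cell(2,2) a: {T3}  orig:{}
  cell(0,1) ba: ∅
  cell(1,2) aa: ∅
  cell(0,2) baa: ∅

S ∉ T[0,2] ⇒ NO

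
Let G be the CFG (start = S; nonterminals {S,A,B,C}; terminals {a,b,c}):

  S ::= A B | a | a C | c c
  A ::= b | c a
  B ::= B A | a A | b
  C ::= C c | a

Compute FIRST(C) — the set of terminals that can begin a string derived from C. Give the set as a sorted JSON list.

FIRST iteration:
[1]
  A via A→b: +{b}
  A via A→c a: +{c}
  B via B→a A: +{a}
  B via B→b: +{b}
  C via C→a: +{a}
  S via S→A B: +{b,c}
  S via S→a: +{a}
  S: {a,b,c}  A: {b,c}  B: {a,b}  C: {a}
[2] done
  S: {a,b,c}  A: {b,c}  B: {a,b}  C: {a}

FIRST(C) = ["a"]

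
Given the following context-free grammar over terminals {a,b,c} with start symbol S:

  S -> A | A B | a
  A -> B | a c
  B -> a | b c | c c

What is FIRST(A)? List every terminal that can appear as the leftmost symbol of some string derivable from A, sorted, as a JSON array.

Compute FIRST by fixpoint:
iter 1:
  A via A→a c: +{a}
  B via B→a: +{a}
  B via B→b c: +{b}
  B via B→c c: +{c}
  S via S→A: +{a}
  FIRST[S]={a}  FIRST[A]={a}  FIRST[B]={a,b,c}
iter 2:
  A via A→B: +{b,c}
  S via S→A: +{b,c}
  FIRST[S]={a,b,c}  FIRST[A]={a,b,c}  FIRST[B]={a,b,c}
iter 3: (no change)
  FIRST[S]={a,b,c}  FIRST[A]={a,b,c}  FIRST[B]={a,b,c}

FIRST(A) = ["a", "b", "c"]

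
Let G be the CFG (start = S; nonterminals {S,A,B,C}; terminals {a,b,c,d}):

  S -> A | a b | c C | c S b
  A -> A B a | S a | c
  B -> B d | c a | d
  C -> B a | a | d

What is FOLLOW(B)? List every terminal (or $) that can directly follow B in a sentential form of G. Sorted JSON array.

FIRST sets, iterate to fixpoint:
round 1:
  A via A→c: +{c}
  B via B→c a: +{c}
  B via B→d: +{d}
  C via C→B a: +{c,d}
  C via C→a: +{a}
  S via S→A: +{c}
  S via S→a b: +{a}
  FIRST[S]={a,c}  FIRST[A]={c}  FIRST[B]={c,d}  FIRST[C]={a,c,d}
round 2:
  A via A→S a: +{a}
  FIRST[S]={a,c}  FIRST[A]={a,c}  FIRST[B]={c,d}  FIRST[C]={a,c,d}
round 3: — fixpoint
  FIRST[S]={a,c}  FIRST[A]={a,c}  FIRST[B]={c,d}  FIRST[C]={a,c,d}

FOLLOW iteration:
initialize: $ ∈ FOLLOW(S)
[1]
  A→A B a: FOLLOW(A) ⊇ FIRST(B) = {c,d}; new: +{c,d}
  A→A B a: FOLLOW(B) ⊇ FIRST(a) = {a}; new: +{a}
  A→S a: FOLLOW(S) ⊇ FIRST(a) = {a}; new: +{a}
  B→B d: FOLLOW(B) ⊇ FIRST(d) = {d}; new: +{d}
  S→A: FOLLOW(A) ⊇ FOLLOW(S) ⊇ {$,a}; new: +{$,a}
  S→c C: FOLLOW(C) ⊇ FOLLOW(S) ⊇ {$,a}; new: +{$,a}
  S→c S b: FOLLOW(S) ⊇ FIRST(b) = {b}; new: +{b}
  FOLLOW[S]={$,a,b}  FOLLOW[A]={$,a,c,d}  FOLLOW[B]={a,d}  FOLLOW[C]={$,a}
[2]
  S→A: FOLLOW(A) ⊇ FOLLOW(S) ⊇ {$,a,b}; new: +{b}
  S→c C: FOLLOW(C) ⊇ FOLLOW(S) ⊇ {$,a,b}; new: +{b}
  FOLLOW[S]={$,a,b}  FOLLOW[A]={$,a,b,c,d}  FOLLOW[B]={a,d}  FOLLOW[C]={$,a,b}
[3] (stable)
  FOLLOW[S]={$,a,b}  FOLLOW[A]={$,a,b,c,d}  FOLLOW[B]={a,d}  FOLLOW[C]={$,a,b}

FOLLOW(B) = ["a", "d"]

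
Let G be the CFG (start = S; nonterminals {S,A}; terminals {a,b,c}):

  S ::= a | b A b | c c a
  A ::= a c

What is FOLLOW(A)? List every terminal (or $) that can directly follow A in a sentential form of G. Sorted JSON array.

Compute FIRST by fixpoint:
pass 1:
  A via A→a c: +{a}
  S via S→a: +{a}
  S via S→b A b: +{b}
  S via S→c c a: +{c}
  FIRST(S)={a,b,c}  FIRST(A)={a}
pass 2: (stable)
  FIRST(S)={a,b,c}  FIRST(A)={a}

FOLLOW sets:
FOLLOW(S) := {$}
[1]
  S→b A b: FOLLOW(A) ⊇ FIRST(b) = {b}; new: +{b}
  FOLLOW(S)={$}  FOLLOW(A)={b}
[2] done
  FOLLOW(S)={$}  FOLLOW(A)={b}

FOLLOW(A) = ["b"]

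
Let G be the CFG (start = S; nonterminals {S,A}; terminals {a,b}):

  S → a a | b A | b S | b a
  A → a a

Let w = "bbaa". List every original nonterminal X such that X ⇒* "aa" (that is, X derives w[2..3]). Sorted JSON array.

CNF form of G:
  S -> T0 T0 | T1 A | T1 S | T1 T0
  A -> T0 T0
  T0 -> a
  T1 -> b

CYK table (by increasing span), restricted to cells inside w[2..3]:
  [2..2]={T0}  "a"  orig:{}
  [3..3]={T0}  "a"  orig:{}
  [2..3]={A,S}  "aa"

Original NTs in T[2,3] deriving "aa": ["A", "S"]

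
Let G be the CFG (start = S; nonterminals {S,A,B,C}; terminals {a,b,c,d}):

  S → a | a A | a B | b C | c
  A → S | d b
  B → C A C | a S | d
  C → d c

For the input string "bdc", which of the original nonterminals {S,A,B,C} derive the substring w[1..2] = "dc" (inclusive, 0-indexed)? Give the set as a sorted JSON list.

CNF form of G:
  S -> T0 A | T0 B | T1 C | a | c
  A -> T0 A | T0 B | T1 C | T2 T1 | a | c
  B -> C X4 | T0 S | d
  C -> T2 T3
  T0 -> a
  T1 -> b
  T2 -> d
  T3 -> c
  X4 -> A C

Fill CYK table bottom-up, restricted to cells inside w[1..2]:
  [1..1]={B,T2}  "d"  orig:{B}
  [2..2]={A,S,T3}  "c"  orig:{A,S}
  [1..2]={C}  "dc"

Original NTs in T[1,2] deriving "dc": ["C"]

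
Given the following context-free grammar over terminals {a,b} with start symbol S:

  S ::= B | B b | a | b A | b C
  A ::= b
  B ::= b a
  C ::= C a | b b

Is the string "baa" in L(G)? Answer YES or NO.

CNF form of G:
  S -> B T0 | T0 A | T0 C | T0 T1 | a
  A -> b
  B -> T0 T1
  C -> C T1 | T0 T0
  T0 -> b
  T1 -> a

CYK table (by increasing span):
  [0..0]={A,T0}  "b"  orig:{A}
  [1..1]={S,T1}  "a"  orig:{S}
  [2..2]={S,T1}  "a"  orig:{S}
  [0..1]={B,S}  "ba"
  [1..2]=∅  "aa"
  [0..2]=∅  "baa"

S ∉ T[0,2] ⇒ NO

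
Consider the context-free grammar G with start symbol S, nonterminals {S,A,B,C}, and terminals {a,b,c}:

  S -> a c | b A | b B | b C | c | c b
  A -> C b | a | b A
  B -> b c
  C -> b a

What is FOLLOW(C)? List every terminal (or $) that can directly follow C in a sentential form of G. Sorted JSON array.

Compute FIRST by fixpoint:
iter 1:
  A via A→a: +{a}
  A via A→b A: +{b}
  B via B→b c: +{b}
  C via C→b a: +{b}
  S via S→a c: +{a}
  S via S→b A: +{b}
  S via S→c: +{c}
  S: {a,b,c}  A: {a,b}  B: {b}  C: {b}
iter 2: (no change)
  S: {a,b,c}  A: {a,b}  B: {b}  C: {b}

FOLLOW sets:
seed FOLLOW(S) with $
round 1:
  A→C b: FOLLOW(C) ⊇ FIRST(b) = {b}; new: +{b}
  S→b A: FOLLOW(A) ⊇ FOLLOW(S) ⊇ {$}; new: +{$}
  S→b B: FOLLOW(B) ⊇ FOLLOW(S) ⊇ {$}; new: +{$}
  S→b C: FOLLOW(C) ⊇ FOLLOW(S) ⊇ {$}; new: +{$}
  FOLLOW(S)={$}  FOLLOW(A)={$}  FOLLOW(B)={$}  FOLLOW(C)={$,b}
round 2: done
  FOLLOW(S)={$}  FOLLOW(A)={$}  FOLLOW(B)={$}  FOLLOW(C)={$,b}

FOLLOW(C) = ["$", "b"]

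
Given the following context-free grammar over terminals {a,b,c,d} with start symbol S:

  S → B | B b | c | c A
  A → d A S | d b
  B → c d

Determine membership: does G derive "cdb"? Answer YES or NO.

CNF form of G:
  S -> B T1 | T2 A | T2 T0 | c
  A -> T0 T1 | T0 X3
  B -> T2 T0
  T0 -> d
  T1 -> b
  T2 -> c
  X3 -> A S

Fill CYK table bottom-up:
  T[0,0] 'c' = {S,T2}  orig:{S}
  T[1,1] 'd' = {T0}  orig:{}
  T[2,2] 'b' = {T1}  orig:{}
  T[0,1] 'cd' = {B,S}
  T[1,2] 'db' = {A}
  T[0,2] 'cdb' = {S}

S ∈ T[0,2] ⇒ YES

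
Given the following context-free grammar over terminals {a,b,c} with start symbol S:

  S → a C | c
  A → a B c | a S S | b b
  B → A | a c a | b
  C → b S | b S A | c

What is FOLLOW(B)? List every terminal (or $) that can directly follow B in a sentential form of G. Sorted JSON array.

Compute FIRST by fixpoint:
iter 1:
  A via A→a B c: +{a}
  A via A→b b: +{b}
  B via B→A: +{a,b}
  C via C→b S: +{b}
  C via C→c: +{c}
  S via S→a C: +{a}
  S via S→c: +{c}
  FIRST[S]={a,c}  FIRST[A]={a,b}  FIRST[B]={a,b}  FIRST[C]={b,c}
iter 2: done
  FIRST[S]={a,c}  FIRST[A]={a,b}  FIRST[B]={a,b}  FIRST[C]={b,c}

FOLLOW sets:
FOLLOW(S) := {$}
[1]
  A→a B c: FOLLOW(B) ⊇ FIRST(c) = {c}; new: +{c}
  A→a S S: FOLLOW(S) ⊇ FIRST(S) = {a,c}; new: +{a,c}
  B→A: FOLLOW(A) ⊇ FOLLOW(B) ⊇ {c}; new: +{c}
  C→b S A: FOLLOW(S) ⊇ FIRST(A) = {a,b}; new: +{b}
  S→a C: FOLLOW(C) ⊇ FOLLOW(S) ⊇ {$,a,b,c}; new: +{$,a,b,c}
  FOLLOW[S]={$,a,b,c}  FOLLOW[A]={c}  FOLLOW[B]={c}  FOLLOW[C]={$,a,b,c}
[2]
  C→b S A: FOLLOW(A) ⊇ FOLLOW(C) ⊇ {$,a,b,c}; new: +{$,a,b}
  FOLLOW[S]={$,a,b,c}  FOLLOW[A]={$,a,b,c}  FOLLOW[B]={c}  FOLLOW[C]={$,a,b,c}
[3] — fixpoint
  FOLLOW[S]={$,a,b,c}  FOLLOW[A]={$,a,b,c}  FOLLOW[B]={c}  FOLLOW[C]={$,a,b,c}

FOLLOW(B) = ["c"]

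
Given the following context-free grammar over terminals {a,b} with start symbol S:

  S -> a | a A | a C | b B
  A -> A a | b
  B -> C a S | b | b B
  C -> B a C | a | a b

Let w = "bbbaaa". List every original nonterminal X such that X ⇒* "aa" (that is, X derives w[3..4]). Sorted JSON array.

CNF form of G:
  S -> T0 A | T0 C | T1 B | a
  A -> A T0 | b
  B -> C X2 | T1 B | b
  C -> B X3 | T0 T1 | a
  T0 -> a
  T1 -> b
  X2 -> T0 S
  X3 -> T0 C

CYK fill, restricted to cells inside w[3..4]:
  T[3,3] 'a' = {C,S,T0}  orig:{C,S}
  T[4,4] 'a' = {C,S,T0}  orig:{C,S}
  T[3,4] 'aa' = {S,X2,X3}  orig:{S}

Original NTs in T[3,4] deriving "aa": ["S"]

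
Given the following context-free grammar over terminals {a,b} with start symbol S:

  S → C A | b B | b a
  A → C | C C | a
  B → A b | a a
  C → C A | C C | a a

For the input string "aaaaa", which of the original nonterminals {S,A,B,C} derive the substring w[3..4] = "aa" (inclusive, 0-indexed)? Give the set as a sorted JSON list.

CNF form of G:
  S -> C A | T1 B | T1 T0
  A -> C A | C C | T0 T0 | a
  B -> A T1 | T0 T0
  C -> C A | C C | T0 T0
  T0 -> a
  T1 -> b

CYK fill, restricted to cells inside w[3..4]:
  [3..3]={A,T0}  "a"  orig:{A}
  [4..4]={A,T0}  "a"  orig:{A}
  [3..4]={A,B,C}  "aa"

Original NTs in T[3,4] deriving "aa": ["A", "B", "C"]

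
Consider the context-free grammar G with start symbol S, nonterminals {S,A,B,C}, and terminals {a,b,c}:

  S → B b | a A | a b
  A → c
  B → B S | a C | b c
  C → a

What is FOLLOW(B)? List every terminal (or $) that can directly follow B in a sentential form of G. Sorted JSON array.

FIRST iteration:
pass 1:
  A via A→c: +{c}
  B via B→a C: +{a}
  B via B→b c: +{b}
  C via C→a: +{a}
  S via S→B b: +{a,b}
  S: {a,b}  A: {c}  B: {a,b}  C: {a}
pass 2: — fixpoint
  S: {a,b}  A: {c}  B: {a,b}  C: {a}

FOLLOW iteration:
seed FOLLOW(S) with $
iter 1:
  B→B S: FOLLOW(B) ⊇ FIRST(S) = {a,b}; new: +{a,b}
  B→B S: FOLLOW(S) ⊇ FOLLOW(B) ⊇ {a,b}; new: +{a,b}
  B→a C: FOLLOW(C) ⊇ FOLLOW(B) ⊇ {a,b}; new: +{a,b}
  S→a A: FOLLOW(A) ⊇ FOLLOW(S) ⊇ {$,a,b}; new: +{$,a,b}
  FOLLOW(S)={$,a,b}  FOLLOW(A)={$,a,b}  FOLLOW(B)={a,b}  FOLLOW(C)={a,b}
iter 2: (no change)
  FOLLOW(S)={$,a,b}  FOLLOW(A)={$,a,b}  FOLLOW(B)={a,b}  FOLLOW(C)={a,b}

FOLLOW(B) = ["a", "b"]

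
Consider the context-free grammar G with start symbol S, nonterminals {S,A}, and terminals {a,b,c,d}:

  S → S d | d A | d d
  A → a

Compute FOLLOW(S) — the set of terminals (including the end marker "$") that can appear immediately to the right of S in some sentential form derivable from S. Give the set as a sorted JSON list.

FIRST iteration:
pass 1:
  A via A→a: +{a}
  S via S→d A: +{d}
  FIRST(S)={d}  FIRST(A)={a}
pass 2: (no change)
  FIRST(S)={d}  FIRST(A)={a}

FOLLOW sets:
seed FOLLOW(S) with $
pass 1:
  S→S d: FOLLOW(S) ⊇ FIRST(d) = {d}; new: +{d}
  S→d A: FOLLOW(A) ⊇ FOLLOW(S) ⊇ {$,d}; new: +{$,d}
  FOLLOW[S]={$,d}  FOLLOW[A]={$,d}
pass 2: (stable)
  FOLLOW[S]={$,d}  FOLLOW[A]={$,d}

FOLLOW(S) = ["$", "d"]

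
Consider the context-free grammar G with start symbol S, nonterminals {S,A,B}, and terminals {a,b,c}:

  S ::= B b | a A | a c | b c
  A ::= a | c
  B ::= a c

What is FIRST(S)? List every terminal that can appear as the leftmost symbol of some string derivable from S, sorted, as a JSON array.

FIRST sets, iterate to fixpoint:
pass 1:
  A via A→a: +{a}
  A via A→c: +{c}
  B via B→a c: +{a}
  S via S→B b: +{a}
  S via S→b c: +{b}
  S: {a,b}  A: {a,c}  B: {a}
pass 2: done
  S: {a,b}  A: {a,c}  B: {a}

FIRST(S) = ["a", "b"]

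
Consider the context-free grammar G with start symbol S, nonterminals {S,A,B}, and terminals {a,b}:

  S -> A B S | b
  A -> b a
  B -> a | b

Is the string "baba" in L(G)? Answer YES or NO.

CNF form of G:
  S -> A X2 | b
  A -> T0 T1
  B -> a | b
  T0 -> b
  T1 -> a
  X2 -> B S

Fill CYK table bottom-up:
  cell(0,0) b: {B,S,T0}  orig:{B,S}
  cell(1,1) a: {B,T1}  orig:{B}
  cell(2,2) b: {B,S,T0}  orig:{B,S}
  cell(3,3) a: {B,T1}  orig:{B}
  cell(0,1) ba: {A}
  cell(1,2) ab: {X2}  orig:{}
  cell(2,3) ba: {A}
  cell(0,2) bab: ∅
  cell(1,3) aba: ∅
  cell(0,3) baba: ∅

S ∉ T[0,3] ⇒ NO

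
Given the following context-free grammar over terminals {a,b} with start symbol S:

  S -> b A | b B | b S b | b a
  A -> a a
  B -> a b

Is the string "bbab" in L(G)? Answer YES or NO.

CNF form of G:
  S -> T1 A | T1 B | T1 T0 | T1 X2
  A -> T0 T0
  B -> T0 T1
  T0 -> a
  T1 -> b
  X2 -> S T1

Fill CYK table bottom-up:
  cell(0,0) b: {T1}  orig:{}
  cell(1,1) b: {T1}  orig:{}
  cell(2,2) a: {T0}  orig:{}
  cell(3,3) b: {T1}  orig:{}
  cell(0,1) bb: ∅
  cell(1,2) ba: {S}
  cell(2,3) ab: {B}
  cell(0,2) bba: ∅
  cell(1,3) bab: {S,X2}  orig:{S}
  cell(0,3) bbab: {S}

S ∈ T[0,3] ⇒ YES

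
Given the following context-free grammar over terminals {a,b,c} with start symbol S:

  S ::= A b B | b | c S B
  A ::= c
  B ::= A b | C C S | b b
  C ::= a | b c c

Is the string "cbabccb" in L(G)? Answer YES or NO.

CNF form of G:
  S -> A X4 | T1 X5 | b
  A -> c
  B -> A T0 | C X2 | T0 T0
  C -> T0 X3 | a
  T0 -> b
  T1 -> c
  X2 -> C S
  X3 -> T1 T1
  X4 -> T0 B
  X5 -> S B

Fill CYK table bottom-up:
  T[0,0] 'c' = {A,T1}  orig:{A}
  T[1,1] 'b' = {S,T0}  orig:{S}
  T[2,2] 'a' = {C}
  T[3,3] 'b' = {S,T0}  orig:{S}
  T[4,4] 'c' = {A,T1}  orig:{A}
  T[5,5] 'c' = {A,T1}  orig:{A}
  T[6,6] 'b' = {S,T0}  orig:{S}
  T[0,1] 'cb' = {B}
  T[1,2] 'ba' = ∅
  T[2,3] 'ab' = {X2}  orig:{}
  T[3,4] 'bc' = ∅
  T[4,5] 'cc' = {X3}  orig:{}
  T[5,6] 'cb' = {B}
  T[0,2] 'cba' = ∅
  T[1,3] 'bab' = ∅
  T[2,4] 'abc' = ∅
  T[3,5] 'bcc' = {C}
  T[4,6] 'ccb' = ∅
  T[0,3] 'cbab' = ∅
  T[1,4] 'babc' = ∅
  T[2,5] 'abcc' = ∅
  T[3,6] 'bccb' = {X2}  orig:{}
  T[0,4] 'cbabc' = ∅
  T[1,5] 'babcc' = ∅
  T[2,6] 'abccb' = {B}
  T[0,5] 'cbabcc' = ∅
  T[1,6] 'babccb' = {X4,X5}  orig:{}
  T[0,6] 'cbabccb' = {S}

S ∈ T[0,6] ⇒ YES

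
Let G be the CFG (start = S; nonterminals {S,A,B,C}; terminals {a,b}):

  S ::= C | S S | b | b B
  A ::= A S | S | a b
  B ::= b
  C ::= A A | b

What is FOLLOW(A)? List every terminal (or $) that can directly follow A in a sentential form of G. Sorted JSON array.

FIRST sets, iterate to fixpoint:
[1]
  A via A→a b: +{a}
  B via B→b: +{b}
  C via C→A A: +{a}
  C via C→b: +{b}
  S via S→C: +{a,b}
  FIRST(S)={a,b}  FIRST(A)={a}  FIRST(B)={b}  FIRST(C)={a,b}
[2]
  A via A→S: +{b}
  FIRST(S)={a,b}  FIRST(A)={a,b}  FIRST(B)={b}  FIRST(C)={a,b}
[3] done
  FIRST(S)={a,b}  FIRST(A)={a,b}  FIRST(B)={b}  FIRST(C)={a,b}

FOLLOW sets:
seed FOLLOW(S) with $
iter 1:
  A→A S: FOLLOW(A) ⊇ FIRST(S) = {a,b}; new: +{a,b}
  A→A S: FOLLOW(S) ⊇ FOLLOW(A) ⊇ {a,b}; new: +{a,b}
  S→C: FOLLOW(C) ⊇ FOLLOW(S) ⊇ {$,a,b}; new: +{$,a,b}
  S→b B: FOLLOW(B) ⊇ FOLLOW(S) ⊇ {$,a,b}; new: +{$,a,b}
  FOLLOW(S)={$,a,b}  FOLLOW(A)={a,b}  FOLLOW(B)={$,a,b}  FOLLOW(C)={$,a,b}
iter 2:
  C→A A: FOLLOW(A) ⊇ FOLLOW(C) ⊇ {$,a,b}; new: +{$}
  FOLLOW(S)={$,a,b}  FOLLOW(A)={$,a,b}  FOLLOW(B)={$,a,b}  FOLLOW(C)={$,a,b}
iter 3: — fixpoint
  FOLLOW(S)={$,a,b}  FOLLOW(A)={$,a,b}  FOLLOW(B)={$,a,b}  FOLLOW(C)={$,a,b}

FOLLOW(A) = ["$", "a", "b"]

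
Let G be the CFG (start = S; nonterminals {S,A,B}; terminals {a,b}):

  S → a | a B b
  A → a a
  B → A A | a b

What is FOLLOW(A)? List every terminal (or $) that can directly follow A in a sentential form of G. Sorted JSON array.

Compute FIRST by fixpoint:
round 1:
  A via A→a a: +{a}
  B via B→A A: +{a}
  S via S→a: +{a}
  FIRST(S)={a}  FIRST(A)={a}  FIRST(B)={a}
round 2: — fixpoint
  FIRST(S)={a}  FIRST(A)={a}  FIRST(B)={a}

FOLLOW iteration:
FOLLOW(S) := {$}
pass 1:
  B→A A: FOLLOW(A) ⊇ FIRST(A) = {a}; new: +{a}
  S→a B b: FOLLOW(B) ⊇ FIRST(b) = {b}; new: +{b}
  FOLLOW[S]={$}  FOLLOW[A]={a}  FOLLOW[B]={b}
pass 2:
  B→A A: FOLLOW(A) ⊇ FOLLOW(B) ⊇ {b}; new: +{b}
  FOLLOW[S]={$}  FOLLOW[A]={a,b}  FOLLOW[B]={b}
pass 3: (no change)
  FOLLOW[S]={$}  FOLLOW[A]={a,b}  FOLLOW[B]={b}

FOLLOW(A) = ["a", "b"]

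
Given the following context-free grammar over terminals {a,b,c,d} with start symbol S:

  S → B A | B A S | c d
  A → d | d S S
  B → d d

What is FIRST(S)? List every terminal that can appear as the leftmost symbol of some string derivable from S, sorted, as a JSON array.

FIRST sets, iterate to fixpoint:
[1]
  A via A→d: +{d}
  B via B→d d: +{d}
  S via S→B A: +{d}
  S via S→c d: +{c}
  FIRST(S)={c,d}  FIRST(A)={d}  FIRST(B)={d}
[2] (stable)
  FIRST(S)={c,d}  FIRST(A)={d}  FIRST(B)={d}

FIRST(S) = ["c", "d"]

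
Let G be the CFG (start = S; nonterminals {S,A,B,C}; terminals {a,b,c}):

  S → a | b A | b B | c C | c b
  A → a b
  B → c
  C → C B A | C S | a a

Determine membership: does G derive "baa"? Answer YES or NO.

CNF form of G:
  S -> T1 A | T1 B | T2 C | T2 T1 | a
  A -> T0 T1
  B -> c
  C -> C S | C X3 | T0 T0
  T0 -> a
  T1 -> b
  T2 -> c
  X3 -> B A

CYK fill:
  cell(0,0) b: {T1}  orig:{}
  cell(1,1) a: {S,T0}  orig:{S}
  cell(2,2) a: {S,T0}  orig:{S}
  cell(0,1) ba: ∅
  cell(1,2) aa: {C}
  cell(0,2) baa: ∅

S ∉ T[0,2] ⇒ NO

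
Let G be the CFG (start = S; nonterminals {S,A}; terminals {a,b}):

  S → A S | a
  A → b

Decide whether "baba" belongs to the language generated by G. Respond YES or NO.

CNF form of G:
  S -> A S | a
  A -> b

Fill CYK table bottom-up:
  [0..0]={A}  "b"
  [1..1]={S}  "a"
  [2..2]={A}  "b"
  [3..3]={S}  "a"
  [0..1]={S}  "ba"
  [1..2]=∅  "ab"
  [2..3]={S}  "ba"
  [0..2]=∅  "bab"
  [1..3]=∅  "aba"
  [0..3]=∅  "baba"

S ∉ T[0,3] ⇒ NO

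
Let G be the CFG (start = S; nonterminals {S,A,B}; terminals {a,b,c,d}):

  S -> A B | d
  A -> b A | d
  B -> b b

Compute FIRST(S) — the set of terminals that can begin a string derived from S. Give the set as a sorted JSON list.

FIRST sets, iterate to fixpoint:
iter 1:
  A via A→b A: +{b}
  A via A→d: +{d}
  B via B→b b: +{b}
  S via S→A B: +{b,d}
  FIRST(S)={b,d}  FIRST(A)={b,d}  FIRST(B)={b}
iter 2: done
  FIRST(S)={b,d}  FIRST(A)={b,d}  FIRST(B)={b}

FIRST(S) = ["b", "d"]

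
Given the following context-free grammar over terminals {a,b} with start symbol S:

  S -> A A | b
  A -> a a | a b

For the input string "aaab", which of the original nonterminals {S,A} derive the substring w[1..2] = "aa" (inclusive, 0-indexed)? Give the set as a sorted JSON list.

Convert to CNF:
  S -> A A | b
  A -> T0 T0 | T0 T1
  T0 -> a
  T1 -> b

Fill CYK table bottom-up — only the sub-triangle for w[1..2]:
  [1..1]={T0}  "a"  orig:{}
  [2..2]={T0}  "a"  orig:{}
  [1..2]={A}  "aa"

Original NTs in T[1,2] deriving "aa": ["A"]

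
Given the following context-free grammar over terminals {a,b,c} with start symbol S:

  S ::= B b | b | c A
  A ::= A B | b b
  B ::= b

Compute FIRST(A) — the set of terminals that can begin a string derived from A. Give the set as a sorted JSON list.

Compute FIRST by fixpoint:
[1]
  A via A→b b: +{b}
  B via B→b: +{b}
  S via S→B b: +{b}
  S via S→c A: +{c}
  FIRST(S)={b,c}  FIRST(A)={b}  FIRST(B)={b}
[2] (stable)
  FIRST(S)={b,c}  FIRST(A)={b}  FIRST(B)={b}

FIRST(A) = ["b"]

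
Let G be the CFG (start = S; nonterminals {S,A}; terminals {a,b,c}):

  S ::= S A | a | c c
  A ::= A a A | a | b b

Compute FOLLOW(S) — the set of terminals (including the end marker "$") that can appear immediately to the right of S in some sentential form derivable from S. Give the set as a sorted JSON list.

Compute FIRST by fixpoint:
round 1:
  A via A→a: +{a}
  A via A→b b: +{b}
  S via S→a: +{a}
  S via S→c c: +{c}
  FIRST(S)={a,c}  FIRST(A)={a,b}
round 2: — fixpoint
  FIRST(S)={a,c}  FIRST(A)={a,b}

Compute FOLLOW by fixpoint:
seed FOLLOW(S) with $
iter 1:
  A→A a A: FOLLOW(A) ⊇ FIRST(a) = {a}; new: +{a}
  S→S A: FOLLOW(S) ⊇ FIRST(A) = {a,b}; new: +{a,b}
  S→S A: FOLLOW(A) ⊇ FOLLOW(S) ⊇ {$,a,b}; new: +{$,b}
  FOLLOW(S)={$,a,b}  FOLLOW(A)={$,a,b}
iter 2: (no change)
  FOLLOW(S)={$,a,b}  FOLLOW(A)={$,a,b}

FOLLOW(S) = ["$", "a", "b"]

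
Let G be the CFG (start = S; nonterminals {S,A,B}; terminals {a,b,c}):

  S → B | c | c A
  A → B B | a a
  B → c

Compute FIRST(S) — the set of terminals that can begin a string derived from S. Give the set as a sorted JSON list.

FIRST iteration:
iter 1:
  A via A→a a: +{a}
  B via B→c: +{c}
  S via S→B: +{c}
  FIRST(S)={c}  FIRST(A)={a}  FIRST(B)={c}
iter 2:
  A via A→B B: +{c}
  FIRST(S)={c}  FIRST(A)={a,c}  FIRST(B)={c}
iter 3: (stable)
  FIRST(S)={c}  FIRST(A)={a,c}  FIRST(B)={c}

FIRST(S) = ["c"]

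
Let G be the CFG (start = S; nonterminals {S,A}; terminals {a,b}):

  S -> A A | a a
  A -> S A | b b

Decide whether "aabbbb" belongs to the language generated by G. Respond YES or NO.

CNF form of G:
  S -> A A | T1 T1
  A -> S A | T0 T0
  T0 -> b
  T1 -> a

Fill CYK table bottom-up:
  T[0,0] 'a' = {T1}  orig:{}
  T[1,1] 'a' = {T1}  orig:{}
  T[2,2] 'b' = {T0}  orig:{}
  T[3,3] 'b' = {T0}  orig:{}
  T[4,4] 'b' = {T0}  orig:{}
  T[5,5] 'b' = {T0}  orig:{}
  T[0,1] 'aa' = {S}
  T[1,2] 'ab' = ∅
  T[2,3] 'bb' = {A}
  T[3,4] 'bb' = {A}
  T[4,5] 'bb' = {A}
  T[0,2] 'aab' = ∅
  T[1,3] 'abb' = ∅
  T[2,4] 'bbb' = ∅
  T[3,5] 'bbb' = ∅
  T[0,3] 'aabb' = {A}
  T[1,4] 'abbb' = ∅
  T[2,5] 'bbbb' = {S}
  T[0,4] 'aabbb' = ∅
  T[1,5] 'abbbb' = ∅
  T[0,5] 'aabbbb' = {S}

S ∈ T[0,5] ⇒ YES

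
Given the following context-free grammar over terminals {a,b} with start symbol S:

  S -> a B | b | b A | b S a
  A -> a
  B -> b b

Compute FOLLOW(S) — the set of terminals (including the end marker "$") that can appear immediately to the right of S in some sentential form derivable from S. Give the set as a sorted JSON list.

FIRST iteration:
iter 1:
  A via A→a: +{a}
  B via B→b b: +{b}
  S via S→a B: +{a}
  S via S→b: +{b}
  FIRST(S)={a,b}  FIRST(A)={a}  FIRST(B)={b}
iter 2: (stable)
  FIRST(S)={a,b}  FIRST(A)={a}  FIRST(B)={b}

FOLLOW sets:
FOLLOW(S) := {$}
round 1:
  S→a B: FOLLOW(B) ⊇ FOLLOW(S) ⊇ {$}; new: +{$}
  S→b A: FOLLOW(A) ⊇ FOLLOW(S) ⊇ {$}; new: +{$}
  S→b S a: FOLLOW(S) ⊇ FIRST(a) = {a}; new: +{a}
  FOLLOW(S)={$,a}  FOLLOW(A)={$}  FOLLOW(B)={$}
round 2:
  S→a B: FOLLOW(B) ⊇ FOLLOW(S) ⊇ {$,a}; new: +{a}
  S→b A: FOLLOW(A) ⊇ FOLLOW(S) ⊇ {$,a}; new: +{a}
  FOLLOW(S)={$,a}  FOLLOW(A)={$,a}  FOLLOW(B)={$,a}
round 3: (stable)
  FOLLOW(S)={$,a}  FOLLOW(A)={$,a}  FOLLOW(B)={$,a}

FOLLOW(S) = ["$", "a"]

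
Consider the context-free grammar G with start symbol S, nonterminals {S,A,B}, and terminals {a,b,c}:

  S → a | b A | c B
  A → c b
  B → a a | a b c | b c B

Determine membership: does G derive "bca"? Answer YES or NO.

CNF form of G:
  S -> T0 B | T1 A | a
  A -> T0 T1
  B -> T1 X4 | T2 T2 | T2 X3
  T0 -> c
  T1 -> b
  T2 -> a
  X3 -> T1 T0
  X4 -> T0 B

CYK fill:
  cell(0,0) b: {T1}  orig:{}
  cell(1,1) c: {T0}  orig:{}
  cell(2,2) a: {S,T2}  orig:{S}
  cell(0,1) bc: {X3}  orig:{}
  cell(1,2) ca: ∅
  cell(0,2) bca: ∅

S ∉ T[0,2] ⇒ NO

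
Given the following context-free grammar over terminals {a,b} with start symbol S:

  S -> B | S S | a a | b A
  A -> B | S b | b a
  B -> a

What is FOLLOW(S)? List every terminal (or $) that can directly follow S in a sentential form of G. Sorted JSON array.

FIRST iteration:
iter 1:
  A via A→b a: +{b}
  B via B→a: +{a}
  S via S→B: +{a}
  S via S→b A: +{b}
  FIRST[S]={a,b}  FIRST[A]={b}  FIRST[B]={a}
iter 2:
  A via A→B: +{a}
  FIRST[S]={a,b}  FIRST[A]={a,b}  FIRST[B]={a}
iter 3: — fixpoint
  FIRST[S]={a,b}  FIRST[A]={a,b}  FIRST[B]={a}

FOLLOW sets:
seed FOLLOW(S) with $
round 1:
  A→S b: FOLLOW(S) ⊇ FIRST(b) = {b}; new: +{b}
  S→B: FOLLOW(B) ⊇ FOLLOW(S) ⊇ {$,b}; new: +{$,b}
  S→S S: FOLLOW(S) ⊇ FIRST(S) = {a,b}; new: +{a}
  S→b A: FOLLOW(A) ⊇ FOLLOW(S) ⊇ {$,a,b}; new: +{$,a,b}
  FOLLOW(S)={$,a,b}  FOLLOW(A)={$,a,b}  FOLLOW(B)={$,b}
round 2:
  A→B: FOLLOW(B) ⊇ FOLLOW(A) ⊇ {$,a,b}; new: +{a}
  FOLLOW(S)={$,a,b}  FOLLOW(A)={$,a,b}  FOLLOW(B)={$,a,b}
round 3: (no change)
  FOLLOW(S)={$,a,b}  FOLLOW(A)={$,a,b}  FOLLOW(B)={$,a,b}

FOLLOW(S) = ["$", "a", "b"]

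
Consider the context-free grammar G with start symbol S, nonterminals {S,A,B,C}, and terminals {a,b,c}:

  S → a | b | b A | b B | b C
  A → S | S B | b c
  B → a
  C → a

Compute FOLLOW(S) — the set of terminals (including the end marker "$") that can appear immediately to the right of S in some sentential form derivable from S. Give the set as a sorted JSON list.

Compute FIRST by fixpoint:
round 1:
  A via A→b c: +{b}
  B via B→a: +{a}
  C via C→a: +{a}
  S via S→a: +{a}
  S via S→b: +{b}
  FIRST(S)={a,b}  FIRST(A)={b}  FIRST(B)={a}  FIRST(C)={a}
round 2:
  A via A→S: +{a}
  FIRST(S)={a,b}  FIRST(A)={a,b}  FIRST(B)={a}  FIRST(C)={a}
round 3: done
  FIRST(S)={a,b}  FIRST(A)={a,b}  FIRST(B)={a}  FIRST(C)={a}

Compute FOLLOW by fixpoint:
seed FOLLOW(S) with $
[1]
  A→S B: FOLLOW(S) ⊇ FIRST(B) = {a}; new: +{a}
  S→b A: FOLLOW(A) ⊇ FOLLOW(S) ⊇ {$,a}; new: +{$,a}
  S→b B: FOLLOW(B) ⊇ FOLLOW(S) ⊇ {$,a}; new: +{$,a}
  S→b C: FOLLOW(C) ⊇ FOLLOW(S) ⊇ {$,a}; new: +{$,a}
  FOLLOW(S)={$,a}  FOLLOW(A)={$,a}  FOLLOW(B)={$,a}  FOLLOW(C)={$,a}
[2] done
  FOLLOW(S)={$,a}  FOLLOW(A)={$,a}  FOLLOW(B)={$,a}  FOLLOW(C)={$,a}

FOLLOW(S) = ["$", "a"]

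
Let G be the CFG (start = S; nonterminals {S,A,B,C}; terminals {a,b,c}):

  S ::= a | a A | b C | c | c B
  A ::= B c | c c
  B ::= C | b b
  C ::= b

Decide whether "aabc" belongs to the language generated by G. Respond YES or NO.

CNF form of G:
  S -> T0 B | T1 C | T2 A | a | c
  A -> B T0 | T0 T0
  B -> T1 T1 | b
  C -> b
  T0 -> c
  T1 -> b
  T2 -> a

Fill CYK table bottom-up:
  cell(0,0) a: {S,T2}  orig:{S}
  cell(1,1) a: {S,T2}  orig:{S}
  cell(2,2) b: {B,C,T1}  orig:{B,C}
  cell(3,3) c: {S,T0}  orig:{S}
  cell(0,1) aa: ∅
  cell(1,2) ab: ∅
  cell(2,3) bc: {A}
  cell(0,2) aab: ∅
  cell(1,3) abc: {S}
  cell(0,3) aabc: ∅

S ∉ T[0,3] ⇒ NO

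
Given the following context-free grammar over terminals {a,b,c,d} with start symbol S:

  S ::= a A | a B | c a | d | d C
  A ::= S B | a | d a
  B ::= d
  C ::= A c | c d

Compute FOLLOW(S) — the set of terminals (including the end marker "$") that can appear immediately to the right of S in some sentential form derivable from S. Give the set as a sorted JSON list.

FIRST iteration:
pass 1:
  A via A→a: +{a}
  A via A→d a: +{d}
  B via B→d: +{d}
  C via C→A c: +{a,d}
  C via C→c d: +{c}
  S via S→a A: +{a}
  S via S→c a: +{c}
  S via S→d: +{d}
  S: {a,c,d}  A: {a,d}  B: {d}  C: {a,c,d}
pass 2:
  A via A→S B: +{c}
  S: {a,c,d}  A: {a,c,d}  B: {d}  C: {a,c,d}
pass 3: — fixpoint
  S: {a,c,d}  A: {a,c,d}  B: {d}  C: {a,c,d}

FOLLOW sets:
initialize: $ ∈ FOLLOW(S)
[1]
  A→S B: FOLLOW(S) ⊇ FIRST(B) = {d}; new: +{d}
  C→A c: FOLLOW(A) ⊇ FIRST(c) = {c}; new: +{c}
  S→a A: FOLLOW(A) ⊇ FOLLOW(S) ⊇ {$,d}; new: +{$,d}
  S→a B: FOLLOW(B) ⊇ FOLLOW(S) ⊇ {$,d}; new: +{$,d}
  S→d C: FOLLOW(C) ⊇ FOLLOW(S) ⊇ {$,d}; new: +{$,d}
  S: {$,d}  A: {$,c,d}  B: {$,d}  C: {$,d}
[2]
  A→S B: FOLLOW(B) ⊇ FOLLOW(A) ⊇ {$,c,d}; new: +{c}
  S: {$,d}  A: {$,c,d}  B: {$,c,d}  C: {$,d}
[3] — fixpoint
  S: {$,d}  A: {$,c,d}  B: {$,c,d}  C: {$,d}

FOLLOW(S) = ["$", "d"]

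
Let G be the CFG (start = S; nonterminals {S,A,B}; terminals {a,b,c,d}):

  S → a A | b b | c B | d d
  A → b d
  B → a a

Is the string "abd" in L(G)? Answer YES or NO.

CNF form of G:
  S -> T0 T0 | T1 T1 | T2 A | T3 B
  A -> T0 T1
  B -> T2 T2
  T0 -> b
  T1 -> d
  T2 -> a
  T3 -> c

Fill CYK table bottom-up:
  T[0,0] 'a' = {T2}  orig:{}
  T[1,1] 'b' = {T0}  orig:{}
  T[2,2] 'd' = {T1}  orig:{}
  T[0,1] 'ab' = ∅
  T[1,2] 'bd' = {A}
  T[0,2] 'abd' = {S}

S ∈ T[0,2] ⇒ YES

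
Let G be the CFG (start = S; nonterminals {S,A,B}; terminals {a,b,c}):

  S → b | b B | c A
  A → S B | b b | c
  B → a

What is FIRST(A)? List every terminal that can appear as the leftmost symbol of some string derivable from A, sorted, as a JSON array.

Compute FIRST by fixpoint:
round 1:
  A via A→b b: +{b}
  A via A→c: +{c}
  B via B→a: +{a}
  S via S→b: +{b}
  S via S→c A: +{c}
  FIRST(S)={b,c}  FIRST(A)={b,c}  FIRST(B)={a}
round 2: — fixpoint
  FIRST(S)={b,c}  FIRST(A)={b,c}  FIRST(B)={a}

FIRST(A) = ["b", "c"]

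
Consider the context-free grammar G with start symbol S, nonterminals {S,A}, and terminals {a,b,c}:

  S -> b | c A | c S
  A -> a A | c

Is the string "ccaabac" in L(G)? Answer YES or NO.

CNF form of G:
  S -> T1 A | T1 S | b
  A -> T0 A | c
  T0 -> a
  T1 -> c

CYK table (by increasing span):
  T[0,0] 'c' = {A,T1}  orig:{A}
  T[1,1] 'c' = {A,T1}  orig:{A}
  T[2,2] 'a' = {T0}  orig:{}
  T[3,3] 'a' = {T0}  orig:{}
  T[4,4] 'b' = {S}
  T[5,5] 'a' = {T0}  orig:{}
  T[6,6] 'c' = {A,T1}  orig:{A}
  T[0,1] 'cc' = {S}
  T[1,2] 'ca' = ∅
  T[2,3] 'aa' = ∅
  T[3,4] 'ab' = ∅
  T[4,5] 'ba' = ∅
  T[5,6] 'ac' = {A}
  T[0,2] 'cca' = ∅
  T[1,3] 'caa' = ∅
  T[2,4] 'aab' = ∅
  T[3,5] 'aba' = ∅
  T[4,6] 'bac' = ∅
  T[0,3] 'ccaa' = ∅
  T[1,4] 'caab' = ∅
  T[2,5] 'aaba' = ∅
  T[3,6] 'abac' = ∅
  T[0,4] 'ccaab' = ∅
  T[1,5] 'caaba' = ∅
  T[2,6] 'aabac' = ∅
  T[0,5] 'ccaaba' = ∅
  T[1,6] 'caabac' = ∅
  T[0,6] 'ccaabac' = ∅

S ∉ T[0,6] ⇒ NO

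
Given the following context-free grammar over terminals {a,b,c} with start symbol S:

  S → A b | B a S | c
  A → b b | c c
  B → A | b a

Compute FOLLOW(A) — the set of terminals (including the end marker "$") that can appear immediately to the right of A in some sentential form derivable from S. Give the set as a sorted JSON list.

FIRST iteration:
pass 1:
  A via A→b b: +{b}
  A via A→c c: +{c}
  B via B→A: +{b,c}
  S via S→A b: +{b,c}
  FIRST[S]={b,c}  FIRST[A]={b,c}  FIRST[B]={b,c}
pass 2: — fixpoint
  FIRST[S]={b,c}  FIRST[A]={b,c}  FIRST[B]={b,c}

FOLLOW sets:
seed FOLLOW(S) with $
[1]
  S→A b: FOLLOW(A) ⊇ FIRST(b) = {b}; new: +{b}
  S→B a S: FOLLOW(B) ⊇ FIRST(a) = {a}; new: +{a}
  S: {$}  A: {b}  B: {a}
[2]
  B→A: FOLLOW(A) ⊇ FOLLOW(B) ⊇ {a}; new: +{a}
  S: {$}  A: {a,b}  B: {a}
[3] — fixpoint
  S: {$}  A: {a,b}  B: {a}

FOLLOW(A) = ["a", "b"]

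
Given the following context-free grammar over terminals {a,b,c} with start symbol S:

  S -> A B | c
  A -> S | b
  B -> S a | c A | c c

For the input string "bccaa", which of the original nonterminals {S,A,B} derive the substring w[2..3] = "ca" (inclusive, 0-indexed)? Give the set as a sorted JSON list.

CNF form of G:
  S -> A B | c
  A -> A B | b | c
  B -> S T0 | T1 A | T1 T1
  T0 -> a
  T1 -> c

CYK fill (cells [i..j] with 2 ≤ i ≤ j ≤ 3 only):
  [2..2]={A,S,T1}  "c"  orig:{A,S}
  [3..3]={T0}  "a"  orig:{}
  [2..3]={B}  "ca"

Original NTs in T[2,3] deriving "ca": ["B"]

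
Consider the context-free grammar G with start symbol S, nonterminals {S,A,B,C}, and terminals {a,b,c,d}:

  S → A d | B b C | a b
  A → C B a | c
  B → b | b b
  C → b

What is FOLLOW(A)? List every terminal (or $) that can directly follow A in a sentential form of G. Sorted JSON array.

FIRST sets, iterate to fixpoint:
iter 1:
  A via A→c: +{c}
  B via B→b: +{b}
  C via C→b: +{b}
  S via S→A d: +{c}
  S via S→B b C: +{b}
  S via S→a b: +{a}
  FIRST(S)={a,b,c}  FIRST(A)={c}  FIRST(B)={b}  FIRST(C)={b}
iter 2:
  A via A→C B a: +{b}
  FIRST(S)={a,b,c}  FIRST(A)={b,c}  FIRST(B)={b}  FIRST(C)={b}
iter 3: (stable)
  FIRST(S)={a,b,c}  FIRST(A)={b,c}  FIRST(B)={b}  FIRST(C)={b}

FOLLOW iteration:
initialize: $ ∈ FOLLOW(S)
iter 1:
  A→C B a: FOLLOW(C) ⊇ FIRST(B) = {b}; new: +{b}
  A→C B a: FOLLOW(B) ⊇ FIRST(a) = {a}; new: +{a}
  S→A d: FOLLOW(A) ⊇ FIRST(d) = {d}; new: +{d}
  S→B b C: FOLLOW(B) ⊇ FIRST(b) = {b}; new: +{b}
  S→B b C: FOLLOW(C) ⊇ FOLLOW(S) ⊇ {$}; new: +{$}
  FOLLOW[S]={$}  FOLLOW[A]={d}  FOLLOW[B]={a,b}  FOLLOW[C]={$,b}
iter 2: (stable)
  FOLLOW[S]={$}  FOLLOW[A]={d}  FOLLOW[B]={a,b}  FOLLOW[C]={$,b}

FOLLOW(A) = ["d"]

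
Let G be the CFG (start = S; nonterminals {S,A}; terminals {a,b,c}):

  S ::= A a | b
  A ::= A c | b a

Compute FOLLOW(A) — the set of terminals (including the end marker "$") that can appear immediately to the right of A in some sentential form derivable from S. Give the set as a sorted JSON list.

FIRST iteration:
[1]
  A via A→b a: +{b}
  S via S→A a: +{b}
  S: {b}  A: {b}
[2] done
  S: {b}  A: {b}

Compute FOLLOW by fixpoint:
initialize: $ ∈ FOLLOW(S)
iter 1:
  A→A c: FOLLOW(A) ⊇ FIRST(c) = {c}; new: +{c}
  S→A a: FOLLOW(A) ⊇ FIRST(a) = {a}; new: +{a}
  FOLLOW(S)={$}  FOLLOW(A)={a,c}
iter 2: (stable)
  FOLLOW(S)={$}  FOLLOW(A)={a,c}

FOLLOW(A) = ["a", "c"]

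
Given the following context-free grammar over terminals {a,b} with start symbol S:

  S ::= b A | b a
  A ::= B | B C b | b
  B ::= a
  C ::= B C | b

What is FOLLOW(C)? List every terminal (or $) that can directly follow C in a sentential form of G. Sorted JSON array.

Compute FIRST by fixpoint:
iter 1:
  A via A→b: +{b}
  B via B→a: +{a}
  C via C→B C: +{a}
  C via C→b: +{b}
  S via S→b A: +{b}
  FIRST[S]={b}  FIRST[A]={b}  FIRST[B]={a}  FIRST[C]={a,b}
iter 2:
  A via A→B: +{a}
  FIRST[S]={b}  FIRST[A]={a,b}  FIRST[B]={a}  FIRST[C]={a,b}
iter 3: — fixpoint
  FIRST[S]={b}  FIRST[A]={a,b}  FIRST[B]={a}  FIRST[C]={a,b}

Compute FOLLOW by fixpoint:
FOLLOW(S) := {$}
iter 1:
  A→B C b: FOLLOW(B) ⊇ FIRST(C) = {a,b}; new: +{a,b}
  A→B C b: FOLLOW(C) ⊇ FIRST(b) = {b}; new: +{b}
  S→b A: FOLLOW(A) ⊇ FOLLOW(S) ⊇ {$}; new: +{$}
  S: {$}  A: {$}  B: {a,b}  C: {b}
iter 2:
  A→B: FOLLOW(B) ⊇ FOLLOW(A) ⊇ {$}; new: +{$}
  S: {$}  A: {$}  B: {$,a,b}  C: {b}
iter 3: (no change)
  S: {$}  A: {$}  B: {$,a,b}  C: {b}

FOLLOW(C) = ["b"]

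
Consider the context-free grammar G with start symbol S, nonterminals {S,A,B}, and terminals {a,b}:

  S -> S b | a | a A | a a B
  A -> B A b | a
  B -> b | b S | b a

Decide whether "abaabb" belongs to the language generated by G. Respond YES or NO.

CNF form of G:
  S -> S T0 | T1 A | T1 X3 | a
  A -> B X2 | a
  B -> T0 S | T0 T1 | b
  T0 -> b
  T1 -> a
  X2 -> A T0
  X3 -> T1 B

CYK fill:
  cell(0,0) a: {A,S,T1}  orig:{A,S}
  cell(1,1) b: {B,T0}  orig:{B}
  cell(2,2) a: {A,S,T1}  orig:{A,S}
  cell(3,3) a: {A,S,T1}  orig:{A,S}
  cell(4,4) b: {B,T0}  orig:{B}
  cell(5,5) b: {B,T0}  orig:{B}
  cell(0,1) ab: {S,X2,X3}  orig:{S}
  cell(1,2) ba: {B}
  cell(2,3) aa: {S}
  cell(3,4) ab: {S,X2,X3}  orig:{S}
  cell(4,5) bb: ∅
  cell(0,2) aba: {X3}  orig:{}
  cell(1,3) baa: {B}
  cell(2,4) aab: {S}
  cell(3,5) abb: {S}
  cell(0,3) abaa: {X3}  orig:{}
  cell(1,4) baab: {A,B}
  cell(2,5) aabb: {S}
  cell(0,4) abaab: {S,X3}  orig:{S}
  cell(1,5) baabb: {B,X2}  orig:{B}
  cell(0,5) abaabb: {S,X3}  orig:{S}

S ∈ T[0,5] ⇒ YES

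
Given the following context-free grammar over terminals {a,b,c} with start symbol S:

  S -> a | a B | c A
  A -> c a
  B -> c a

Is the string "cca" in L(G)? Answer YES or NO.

CNF form of G:
  S -> T0 A | T1 B | a
  A -> T0 T1
  B -> T0 T1
  T0 -> c
  T1 -> a

CYK fill:
  [0..0]={T0}  "c"  orig:{}
  [1..1]={T0}  "c"  orig:{}
  [2..2]={S,T1}  "a"  orig:{S}
  [0..1]=∅  "cc"
  [1..2]={A,B}  "ca"
  [0..2]={S}  "cca"

S ∈ T[0,2] ⇒ YES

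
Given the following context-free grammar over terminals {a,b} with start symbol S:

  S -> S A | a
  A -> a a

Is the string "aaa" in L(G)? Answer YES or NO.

Convert to CNF:
  S -> S A | a
  A -> T0 T0
  T0 -> a

CYK fill:
  cell(0,0) a: {S,T0}  orig:{S}
  cell(1,1) a: {S,T0}  orig:{S}
  cell(2,2) a: {S,T0}  orig:{S}
  cell(0,1) aa: {A}
  cell(1,2) aa: {A}
  cell(0,2) aaa: {S}

S ∈ T[0,2] ⇒ YES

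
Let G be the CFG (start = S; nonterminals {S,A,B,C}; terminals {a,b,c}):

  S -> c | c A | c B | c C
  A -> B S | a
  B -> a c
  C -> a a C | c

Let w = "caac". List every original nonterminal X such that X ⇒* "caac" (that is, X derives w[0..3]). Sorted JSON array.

CNF form of G:
  S -> T1 A | T1 B | T1 C | c
  A -> B S | a
  B -> T0 T1
  C -> T0 X2 | c
  T0 -> a
  T1 -> c
  X2 -> T0 C

CYK table (by increasing span) (cells [i..j] with 0 ≤ i ≤ j ≤ 3 only):
  cell(0,0) c: {C,S,T1}  orig:{C,S}
  cell(1,1) a: {A,T0}  orig:{A}
  cell(2,2) a: {A,T0}  orig:{A}
  cell(3,3) c: {C,S,T1}  orig:{C,S}
  cell(0,1) ca: {S}
  cell(1,2) aa: ∅
  cell(2,3) ac: {B,X2}  orig:{B}
  cell(0,2) caa: ∅
  cell(1,3) aac: {C}
  cell(0,3) caac: {S}

Original NTs in T[0,3] deriving "caac": ["S"]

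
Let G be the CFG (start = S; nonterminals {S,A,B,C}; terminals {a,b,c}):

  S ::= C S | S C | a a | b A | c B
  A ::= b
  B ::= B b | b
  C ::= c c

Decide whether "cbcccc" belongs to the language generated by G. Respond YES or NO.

CNF form of G:
  S -> C S | S C | T0 A | T1 B | T2 T2
  A -> b
  B -> B T0 | b
  C -> T1 T1
  T0 -> b
  T1 -> c
  T2 -> a

Fill CYK table bottom-up:
  [0..0]={T1}  "c"  orig:{}
  [1..1]={A,B,T0}  "b"  orig:{A,B}
  [2..2]={T1}  "c"  orig:{}
  [3..3]={T1}  "c"  orig:{}
  [4..4]={T1}  "c"  orig:{}
  [5..5]={T1}  "c"  orig:{}
  [0..1]={S}  "cb"
  [1..2]=∅  "bc"
  [2..3]={C}  "cc"
  [3..4]={C}  "cc"
  [4..5]={C}  "cc"
  [0..2]=∅  "cbc"
  [1..3]=∅  "bcc"
  [2..4]=∅  "ccc"
  [3..5]=∅  "ccc"
  [0..3]={S}  "cbcc"
  [1..4]=∅  "bccc"
  [2..5]=∅  "cccc"
  [0..4]=∅  "cbccc"
  [1..5]=∅  "bcccc"
  [0..5]={S}  "cbcccc"

S ∈ T[0,5] ⇒ YES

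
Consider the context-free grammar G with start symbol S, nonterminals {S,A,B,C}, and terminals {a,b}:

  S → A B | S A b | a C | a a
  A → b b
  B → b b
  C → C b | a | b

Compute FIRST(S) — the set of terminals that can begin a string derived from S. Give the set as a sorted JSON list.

FIRST sets, iterate to fixpoint:
[1]
  A via A→b b: +{b}
  B via B→b b: +{b}
  C via C→a: +{a}
  C via C→b: +{b}
  S via S→A B: +{b}
  S via S→a C: +{a}
  S: {a,b}  A: {b}  B: {b}  C: {a,b}
[2] done
  S: {a,b}  A: {b}  B: {b}  C: {a,b}

FIRST(S) = ["a", "b"]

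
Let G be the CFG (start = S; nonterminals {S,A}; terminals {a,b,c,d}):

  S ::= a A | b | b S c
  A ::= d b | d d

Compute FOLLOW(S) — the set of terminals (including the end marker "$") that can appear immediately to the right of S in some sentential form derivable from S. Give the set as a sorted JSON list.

Compute FIRST by fixpoint:
pass 1:
  A via A→d b: +{d}
  S via S→a A: +{a}
  S via S→b: +{b}
  S: {a,b}  A: {d}
pass 2: (stable)
  S: {a,b}  A: {d}

FOLLOW iteration:
seed FOLLOW(S) with $
pass 1:
  S→a A: FOLLOW(A) ⊇ FOLLOW(S) ⊇ {$}; new: +{$}
  S→b S c: FOLLOW(S) ⊇ FIRST(c) = {c}; new: +{c}
  S: {$,c}  A: {$}
pass 2:
  S→a A: FOLLOW(A) ⊇ FOLLOW(S) ⊇ {$,c}; new: +{c}
  S: {$,c}  A: {$,c}
pass 3: done
  S: {$,c}  A: {$,c}

FOLLOW(S) = ["$", "c"]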